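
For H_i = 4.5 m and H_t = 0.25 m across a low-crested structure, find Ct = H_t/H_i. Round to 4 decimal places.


Ct = H_t / H_i
Ct = 0.25 / 4.5
Ct = 0.0556

0.0556


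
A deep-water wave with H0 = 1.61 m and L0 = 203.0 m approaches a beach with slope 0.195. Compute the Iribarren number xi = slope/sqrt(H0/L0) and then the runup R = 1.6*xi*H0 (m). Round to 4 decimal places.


xi = slope / sqrt(H0/L0)
H0/L0 = 1.61/203.0 = 0.007931
sqrt(0.007931) = 0.089056
xi = 0.195 / 0.089056 = 2.189625
R = 1.6 * xi * H0 = 1.6 * 2.189625 * 1.61
R = 5.6405 m

5.6405


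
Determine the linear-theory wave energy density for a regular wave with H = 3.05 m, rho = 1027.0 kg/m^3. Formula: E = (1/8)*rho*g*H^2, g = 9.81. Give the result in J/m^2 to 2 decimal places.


E = (1/8) * rho * g * H^2
E = (1/8) * 1027.0 * 9.81 * 3.05^2
E = 0.125 * 1027.0 * 9.81 * 9.3025
E = 11715.18 J/m^2

11715.18


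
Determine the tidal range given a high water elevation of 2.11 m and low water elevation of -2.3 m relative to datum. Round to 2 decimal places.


Tidal range = High water - Low water
Tidal range = 2.11 - (-2.3)
Tidal range = 4.41 m

4.41


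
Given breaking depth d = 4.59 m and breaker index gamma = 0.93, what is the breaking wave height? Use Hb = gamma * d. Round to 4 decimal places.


Hb = gamma * d
Hb = 0.93 * 4.59
Hb = 4.2687 m

4.2687


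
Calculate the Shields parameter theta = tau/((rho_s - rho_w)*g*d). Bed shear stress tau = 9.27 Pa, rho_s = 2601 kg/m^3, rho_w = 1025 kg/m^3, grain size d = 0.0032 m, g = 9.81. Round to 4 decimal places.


theta = tau / ((rho_s - rho_w) * g * d)
rho_s - rho_w = 2601 - 1025 = 1576
Denominator = 1576 * 9.81 * 0.0032 = 49.473792
theta = 9.27 / 49.473792
theta = 0.1874

0.1874


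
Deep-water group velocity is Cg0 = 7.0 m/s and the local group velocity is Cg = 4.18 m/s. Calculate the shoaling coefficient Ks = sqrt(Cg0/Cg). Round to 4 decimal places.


Ks = sqrt(Cg0 / Cg)
Ks = sqrt(7.0 / 4.18)
Ks = sqrt(1.6746)
Ks = 1.2941

1.2941


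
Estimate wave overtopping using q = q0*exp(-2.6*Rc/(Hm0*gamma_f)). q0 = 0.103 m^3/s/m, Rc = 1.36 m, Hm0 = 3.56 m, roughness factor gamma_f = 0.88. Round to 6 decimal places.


q = q0 * exp(-2.6 * Rc / (Hm0 * gamma_f))
Exponent = -2.6 * 1.36 / (3.56 * 0.88)
= -2.6 * 1.36 / 3.1328
= -1.128703
exp(-1.128703) = 0.323453
q = 0.103 * 0.323453
q = 0.033316 m^3/s/m

0.033316


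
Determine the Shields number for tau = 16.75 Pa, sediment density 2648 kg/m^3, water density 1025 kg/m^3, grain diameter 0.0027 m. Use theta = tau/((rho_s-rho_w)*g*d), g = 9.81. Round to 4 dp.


theta = tau / ((rho_s - rho_w) * g * d)
rho_s - rho_w = 2648 - 1025 = 1623
Denominator = 1623 * 9.81 * 0.0027 = 42.988401
theta = 16.75 / 42.988401
theta = 0.3896

0.3896


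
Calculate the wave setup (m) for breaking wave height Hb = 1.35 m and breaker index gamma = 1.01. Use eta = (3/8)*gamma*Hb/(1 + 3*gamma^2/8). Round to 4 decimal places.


eta = (3/8) * gamma * Hb / (1 + 3*gamma^2/8)
Numerator = (3/8) * 1.01 * 1.35 = 0.511313
Denominator = 1 + 3*1.01^2/8 = 1 + 0.382538 = 1.382538
eta = 0.511313 / 1.382538
eta = 0.3698 m

0.3698


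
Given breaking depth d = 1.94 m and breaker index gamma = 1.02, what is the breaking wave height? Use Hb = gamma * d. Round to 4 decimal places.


Hb = gamma * d
Hb = 1.02 * 1.94
Hb = 1.9788 m

1.9788


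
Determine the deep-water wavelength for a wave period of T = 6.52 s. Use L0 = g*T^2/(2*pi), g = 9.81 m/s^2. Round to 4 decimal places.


L0 = g * T^2 / (2 * pi)
L0 = 9.81 * 6.52^2 / (2 * pi)
L0 = 9.81 * 42.5104 / 6.28319
L0 = 417.0270 / 6.28319
L0 = 66.3719 m

66.3719


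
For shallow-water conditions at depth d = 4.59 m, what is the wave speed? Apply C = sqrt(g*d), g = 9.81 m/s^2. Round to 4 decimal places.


Using the shallow-water approximation:
C = sqrt(g * d) = sqrt(9.81 * 4.59)
C = sqrt(45.0279)
C = 6.7103 m/s

6.7103


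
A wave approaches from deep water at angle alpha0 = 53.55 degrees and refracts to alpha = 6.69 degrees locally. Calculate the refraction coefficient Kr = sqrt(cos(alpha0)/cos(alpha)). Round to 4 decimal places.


Kr = sqrt(cos(alpha0) / cos(alpha))
cos(53.55) = 0.594121
cos(6.69) = 0.993191
Kr = sqrt(0.594121 / 0.993191)
Kr = sqrt(0.598194)
Kr = 0.7734

0.7734


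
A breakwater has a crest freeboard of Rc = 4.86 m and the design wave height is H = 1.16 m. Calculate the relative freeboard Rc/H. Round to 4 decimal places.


Relative freeboard = Rc / H
= 4.86 / 1.16
= 4.1897

4.1897


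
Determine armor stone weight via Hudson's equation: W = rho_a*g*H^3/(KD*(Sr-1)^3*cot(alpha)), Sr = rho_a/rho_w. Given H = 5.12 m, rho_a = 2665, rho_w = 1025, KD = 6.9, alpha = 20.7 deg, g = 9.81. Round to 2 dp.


Sr = rho_a / rho_w = 2665 / 1025 = 2.600000
(Sr - 1) = 1.600000
(Sr - 1)^3 = 4.096000
cot(20.7) = 1 / tan(20.7) = 1 / 0.377869 = 2.646423
Numerator = 2665 * 9.81 * 5.12^3 = 3508941.3046
Denominator = 6.9 * 4.096000 * 2.646423 = 74.794271
W = 3508941.3046 / 74.794271
W = 46914.57 N

46914.57


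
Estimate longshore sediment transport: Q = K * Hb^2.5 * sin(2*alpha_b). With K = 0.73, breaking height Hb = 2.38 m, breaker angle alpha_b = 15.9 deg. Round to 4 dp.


Q = K * Hb^2.5 * sin(2 * alpha_b)
Hb^2.5 = 2.38^2.5 = 8.738611
sin(2 * 15.9) = sin(31.8) = 0.526956
Q = 0.73 * 8.738611 * 0.526956
Q = 3.3615 m^3/s

3.3615


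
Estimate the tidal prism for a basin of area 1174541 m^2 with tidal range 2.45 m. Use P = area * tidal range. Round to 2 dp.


Tidal prism = Area * Tidal range
P = 1174541 * 2.45
P = 2877625.45 m^3

2877625.45


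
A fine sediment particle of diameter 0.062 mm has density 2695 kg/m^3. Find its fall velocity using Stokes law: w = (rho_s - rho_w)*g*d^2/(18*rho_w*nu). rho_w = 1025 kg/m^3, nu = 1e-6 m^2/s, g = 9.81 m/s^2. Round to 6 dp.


w = (rho_s - rho_w) * g * d^2 / (18 * rho_w * nu)
d = 0.062 mm = 0.000062 m
rho_s - rho_w = 2695 - 1025 = 1670
Numerator = 1670 * 9.81 * (0.000062)^2 = 0.000062975099
Denominator = 18 * 1025 * 1e-6 = 0.018450
w = 0.003413 m/s

0.003413


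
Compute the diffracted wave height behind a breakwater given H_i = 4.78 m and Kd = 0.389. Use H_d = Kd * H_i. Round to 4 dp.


H_d = Kd * H_i
H_d = 0.389 * 4.78
H_d = 1.8594 m

1.8594


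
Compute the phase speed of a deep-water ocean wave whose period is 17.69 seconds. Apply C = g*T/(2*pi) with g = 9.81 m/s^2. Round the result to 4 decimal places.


We use the deep-water celerity formula:
C = g * T / (2 * pi)
C = 9.81 * 17.69 / (2 * 3.14159...)
C = 173.538900 / 6.283185
C = 27.6196 m/s

27.6196


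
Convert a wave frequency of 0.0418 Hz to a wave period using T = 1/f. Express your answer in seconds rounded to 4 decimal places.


T = 1 / f
T = 1 / 0.0418
T = 23.9234 s

23.9234


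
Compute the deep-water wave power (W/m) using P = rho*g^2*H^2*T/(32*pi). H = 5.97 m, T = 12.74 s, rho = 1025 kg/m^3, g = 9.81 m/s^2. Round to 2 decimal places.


P = rho * g^2 * H^2 * T / (32 * pi)
P = 1025 * 9.81^2 * 5.97^2 * 12.74 / (32 * pi)
P = 1025 * 96.2361 * 35.6409 * 12.74 / 100.53096
P = 445533.25 W/m

445533.25


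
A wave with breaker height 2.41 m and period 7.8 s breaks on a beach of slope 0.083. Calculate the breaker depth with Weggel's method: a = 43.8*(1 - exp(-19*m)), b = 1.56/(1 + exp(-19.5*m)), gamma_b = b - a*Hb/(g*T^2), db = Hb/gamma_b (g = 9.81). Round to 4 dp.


a = 43.8 * (1 - exp(-19 * m))
exp(-19 * 0.083) = exp(-1.5770) = 0.206594
a = 43.8 * (1 - 0.206594) = 34.751185
b = 1.56 / (1 + exp(-19.5 * m))
exp(-19.5 * 0.083) = exp(-1.6185) = 0.198196
b = 1.56 / (1 + 0.198196) = 1.301958
Hb / (g * T^2) = 2.41 / (9.81 * 7.8^2) = 2.41 / 596.8404 = 0.00403793
gamma_b = b - a * Hb/(g*T^2) = 1.301958 - 34.751185 * 0.00403793 = 1.161635
db = Hb / gamma_b = 2.41 / 1.161635
db = 2.0747 m

2.0747


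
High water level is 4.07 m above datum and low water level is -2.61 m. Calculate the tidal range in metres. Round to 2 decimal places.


Tidal range = High water - Low water
Tidal range = 4.07 - (-2.61)
Tidal range = 6.68 m

6.68


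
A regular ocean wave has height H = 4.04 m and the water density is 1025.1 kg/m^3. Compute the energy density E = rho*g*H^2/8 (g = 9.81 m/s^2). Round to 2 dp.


E = (1/8) * rho * g * H^2
E = (1/8) * 1025.1 * 9.81 * 4.04^2
E = 0.125 * 1025.1 * 9.81 * 16.3216
E = 20516.72 J/m^2

20516.72


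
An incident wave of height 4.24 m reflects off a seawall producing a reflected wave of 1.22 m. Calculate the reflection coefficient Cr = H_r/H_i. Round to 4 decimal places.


Cr = H_r / H_i
Cr = 1.22 / 4.24
Cr = 0.2877

0.2877


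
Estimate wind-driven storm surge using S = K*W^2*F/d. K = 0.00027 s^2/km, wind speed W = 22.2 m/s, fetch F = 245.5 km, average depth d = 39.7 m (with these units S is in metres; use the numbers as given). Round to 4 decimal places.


S = K * W^2 * F / d
W^2 = 22.2^2 = 492.84
S = 0.00027 * 492.84 * 245.5 / 39.7
Numerator = 0.00027 * 492.84 * 245.5 = 32.667899
S = 32.667899 / 39.7 = 0.8229 m

0.8229


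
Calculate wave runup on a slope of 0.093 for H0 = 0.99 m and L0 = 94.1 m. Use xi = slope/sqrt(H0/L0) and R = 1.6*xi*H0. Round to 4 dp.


xi = slope / sqrt(H0/L0)
H0/L0 = 0.99/94.1 = 0.010521
sqrt(0.010521) = 0.102571
xi = 0.093 / 0.102571 = 0.906693
R = 1.6 * xi * H0 = 1.6 * 0.906693 * 0.99
R = 1.4362 m

1.4362


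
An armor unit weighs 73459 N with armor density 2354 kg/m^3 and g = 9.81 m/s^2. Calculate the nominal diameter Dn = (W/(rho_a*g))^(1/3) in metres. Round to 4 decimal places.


V = W / (rho_a * g)
V = 73459 / (2354 * 9.81)
V = 73459 / 23092.74
V = 3.181043 m^3
Dn = V^(1/3) = 3.181043^(1/3)
Dn = 1.4707 m

1.4707


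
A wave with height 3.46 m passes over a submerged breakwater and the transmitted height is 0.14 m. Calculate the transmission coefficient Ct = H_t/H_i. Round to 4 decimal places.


Ct = H_t / H_i
Ct = 0.14 / 3.46
Ct = 0.0405

0.0405


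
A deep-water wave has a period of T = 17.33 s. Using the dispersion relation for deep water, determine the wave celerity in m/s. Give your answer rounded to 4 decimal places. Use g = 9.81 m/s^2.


We use the deep-water celerity formula:
C = g * T / (2 * pi)
C = 9.81 * 17.33 / (2 * 3.14159...)
C = 170.007300 / 6.283185
C = 27.0575 m/s

27.0575


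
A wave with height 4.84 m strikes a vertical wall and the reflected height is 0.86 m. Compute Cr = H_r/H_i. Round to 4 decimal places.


Cr = H_r / H_i
Cr = 0.86 / 4.84
Cr = 0.1777

0.1777


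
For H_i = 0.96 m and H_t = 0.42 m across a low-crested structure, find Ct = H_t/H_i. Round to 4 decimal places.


Ct = H_t / H_i
Ct = 0.42 / 0.96
Ct = 0.4375

0.4375


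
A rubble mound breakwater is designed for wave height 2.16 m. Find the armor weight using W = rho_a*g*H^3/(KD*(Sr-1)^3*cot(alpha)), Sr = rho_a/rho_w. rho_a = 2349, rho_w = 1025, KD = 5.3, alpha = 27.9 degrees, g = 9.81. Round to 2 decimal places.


Sr = rho_a / rho_w = 2349 / 1025 = 2.291707
(Sr - 1) = 1.291707
(Sr - 1)^3 = 2.155224
cot(27.9) = 1 / tan(27.9) = 1 / 0.529473 = 1.888671
Numerator = 2349 * 9.81 * 2.16^3 = 232227.3025
Denominator = 5.3 * 2.155224 * 1.888671 = 21.573699
W = 232227.3025 / 21.573699
W = 10764.37 N

10764.37


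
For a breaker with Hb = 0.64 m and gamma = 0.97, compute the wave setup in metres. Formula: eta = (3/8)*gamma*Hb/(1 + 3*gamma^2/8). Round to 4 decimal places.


eta = (3/8) * gamma * Hb / (1 + 3*gamma^2/8)
Numerator = (3/8) * 0.97 * 0.64 = 0.232800
Denominator = 1 + 3*0.97^2/8 = 1 + 0.352838 = 1.352838
eta = 0.232800 / 1.352838
eta = 0.1721 m

0.1721


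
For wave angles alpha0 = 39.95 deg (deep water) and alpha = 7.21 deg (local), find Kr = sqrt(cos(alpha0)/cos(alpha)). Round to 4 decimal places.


Kr = sqrt(cos(alpha0) / cos(alpha))
cos(39.95) = 0.766605
cos(7.21) = 0.992093
Kr = sqrt(0.766605 / 0.992093)
Kr = sqrt(0.772715)
Kr = 0.8790

0.8790


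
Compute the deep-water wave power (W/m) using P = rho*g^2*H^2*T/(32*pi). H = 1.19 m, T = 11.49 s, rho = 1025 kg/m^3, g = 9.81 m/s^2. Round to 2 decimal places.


P = rho * g^2 * H^2 * T / (32 * pi)
P = 1025 * 9.81^2 * 1.19^2 * 11.49 / (32 * pi)
P = 1025 * 96.2361 * 1.4161 * 11.49 / 100.53096
P = 15965.26 W/m

15965.26


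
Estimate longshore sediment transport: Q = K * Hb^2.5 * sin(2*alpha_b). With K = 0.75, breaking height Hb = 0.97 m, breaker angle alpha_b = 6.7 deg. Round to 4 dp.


Q = K * Hb^2.5 * sin(2 * alpha_b)
Hb^2.5 = 0.97^2.5 = 0.926679
sin(2 * 6.7) = sin(13.4) = 0.231748
Q = 0.75 * 0.926679 * 0.231748
Q = 0.1611 m^3/s

0.1611


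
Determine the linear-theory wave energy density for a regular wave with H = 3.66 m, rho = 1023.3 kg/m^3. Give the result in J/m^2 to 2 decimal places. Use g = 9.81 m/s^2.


E = (1/8) * rho * g * H^2
E = (1/8) * 1023.3 * 9.81 * 3.66^2
E = 0.125 * 1023.3 * 9.81 * 13.3956
E = 16809.09 J/m^2

16809.09


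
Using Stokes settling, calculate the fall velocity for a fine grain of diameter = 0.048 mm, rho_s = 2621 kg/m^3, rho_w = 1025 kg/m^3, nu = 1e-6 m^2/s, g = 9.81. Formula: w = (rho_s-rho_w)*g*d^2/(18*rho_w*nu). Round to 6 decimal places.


w = (rho_s - rho_w) * g * d^2 / (18 * rho_w * nu)
d = 0.048 mm = 0.000048 m
rho_s - rho_w = 2621 - 1025 = 1596
Numerator = 1596 * 9.81 * (0.000048)^2 = 0.000036073175
Denominator = 18 * 1025 * 1e-6 = 0.018450
w = 0.001955 m/s

0.001955


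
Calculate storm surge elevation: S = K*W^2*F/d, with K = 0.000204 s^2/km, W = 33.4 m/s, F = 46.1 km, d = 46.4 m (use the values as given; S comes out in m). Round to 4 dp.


S = K * W^2 * F / d
W^2 = 33.4^2 = 1115.56
S = 0.000204 * 1115.56 * 46.1 / 46.4
Numerator = 0.000204 * 1115.56 * 46.1 = 10.491172
S = 10.491172 / 46.4 = 0.2261 m

0.2261


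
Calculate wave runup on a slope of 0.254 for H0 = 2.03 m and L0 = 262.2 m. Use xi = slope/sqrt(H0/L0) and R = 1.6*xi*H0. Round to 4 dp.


xi = slope / sqrt(H0/L0)
H0/L0 = 2.03/262.2 = 0.007742
sqrt(0.007742) = 0.087990
xi = 0.254 / 0.087990 = 2.886703
R = 1.6 * xi * H0 = 1.6 * 2.886703 * 2.03
R = 9.3760 m

9.3760


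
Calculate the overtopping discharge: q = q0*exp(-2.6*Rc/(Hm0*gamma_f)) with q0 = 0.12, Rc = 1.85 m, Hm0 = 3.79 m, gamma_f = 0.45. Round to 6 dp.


q = q0 * exp(-2.6 * Rc / (Hm0 * gamma_f))
Exponent = -2.6 * 1.85 / (3.79 * 0.45)
= -2.6 * 1.85 / 1.7055
= -2.820287
exp(-2.820287) = 0.059589
q = 0.12 * 0.059589
q = 0.007151 m^3/s/m

0.007151


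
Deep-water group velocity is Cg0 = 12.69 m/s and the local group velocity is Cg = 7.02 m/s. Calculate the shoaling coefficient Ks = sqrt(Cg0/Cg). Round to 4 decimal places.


Ks = sqrt(Cg0 / Cg)
Ks = sqrt(12.69 / 7.02)
Ks = sqrt(1.8077)
Ks = 1.3445

1.3445


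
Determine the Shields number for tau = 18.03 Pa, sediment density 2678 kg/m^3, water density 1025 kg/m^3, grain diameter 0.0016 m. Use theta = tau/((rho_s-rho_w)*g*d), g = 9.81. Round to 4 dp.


theta = tau / ((rho_s - rho_w) * g * d)
rho_s - rho_w = 2678 - 1025 = 1653
Denominator = 1653 * 9.81 * 0.0016 = 25.945488
theta = 18.03 / 25.945488
theta = 0.6949

0.6949


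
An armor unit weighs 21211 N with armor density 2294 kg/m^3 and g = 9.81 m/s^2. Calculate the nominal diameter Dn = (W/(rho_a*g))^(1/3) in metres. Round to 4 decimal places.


V = W / (rho_a * g)
V = 21211 / (2294 * 9.81)
V = 21211 / 22504.14
V = 0.942538 m^3
Dn = V^(1/3) = 0.942538^(1/3)
Dn = 0.9805 m

0.9805


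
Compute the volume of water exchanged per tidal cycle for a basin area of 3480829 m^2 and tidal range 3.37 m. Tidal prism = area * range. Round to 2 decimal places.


Tidal prism = Area * Tidal range
P = 3480829 * 3.37
P = 11730393.73 m^3

11730393.73


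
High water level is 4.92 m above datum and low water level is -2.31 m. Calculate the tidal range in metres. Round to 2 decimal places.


Tidal range = High water - Low water
Tidal range = 4.92 - (-2.31)
Tidal range = 7.23 m

7.23


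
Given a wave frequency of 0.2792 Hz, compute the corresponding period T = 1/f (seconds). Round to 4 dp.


T = 1 / f
T = 1 / 0.2792
T = 3.5817 s

3.5817


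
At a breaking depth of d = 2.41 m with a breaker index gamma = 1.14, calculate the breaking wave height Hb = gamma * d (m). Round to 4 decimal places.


Hb = gamma * d
Hb = 1.14 * 2.41
Hb = 2.7474 m

2.7474


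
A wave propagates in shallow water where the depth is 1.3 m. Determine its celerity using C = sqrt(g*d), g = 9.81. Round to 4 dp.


Using the shallow-water approximation:
C = sqrt(g * d) = sqrt(9.81 * 1.3)
C = sqrt(12.7530)
C = 3.5711 m/s

3.5711


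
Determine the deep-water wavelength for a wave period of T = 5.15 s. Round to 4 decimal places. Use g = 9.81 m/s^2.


L0 = g * T^2 / (2 * pi)
L0 = 9.81 * 5.15^2 / (2 * pi)
L0 = 9.81 * 26.5225 / 6.28319
L0 = 260.1857 / 6.28319
L0 = 41.4098 m

41.4098


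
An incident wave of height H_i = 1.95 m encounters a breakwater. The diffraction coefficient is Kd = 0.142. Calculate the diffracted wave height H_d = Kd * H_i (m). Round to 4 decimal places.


H_d = Kd * H_i
H_d = 0.142 * 1.95
H_d = 0.2769 m

0.2769


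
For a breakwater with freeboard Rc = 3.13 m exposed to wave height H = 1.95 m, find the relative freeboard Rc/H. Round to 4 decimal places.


Relative freeboard = Rc / H
= 3.13 / 1.95
= 1.6051

1.6051


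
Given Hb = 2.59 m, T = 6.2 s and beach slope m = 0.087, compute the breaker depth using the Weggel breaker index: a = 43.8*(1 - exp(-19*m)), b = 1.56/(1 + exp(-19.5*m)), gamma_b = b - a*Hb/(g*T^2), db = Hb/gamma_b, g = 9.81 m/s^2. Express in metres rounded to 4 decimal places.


a = 43.8 * (1 - exp(-19 * m))
exp(-19 * 0.087) = exp(-1.6530) = 0.191475
a = 43.8 * (1 - 0.191475) = 35.413412
b = 1.56 / (1 + exp(-19.5 * m))
exp(-19.5 * 0.087) = exp(-1.6965) = 0.183324
b = 1.56 / (1 + 0.183324) = 1.318320
Hb / (g * T^2) = 2.59 / (9.81 * 6.2^2) = 2.59 / 377.0964 = 0.00686827
gamma_b = b - a * Hb/(g*T^2) = 1.318320 - 35.413412 * 0.00686827 = 1.075091
db = Hb / gamma_b = 2.59 / 1.075091
db = 2.4091 m

2.4091


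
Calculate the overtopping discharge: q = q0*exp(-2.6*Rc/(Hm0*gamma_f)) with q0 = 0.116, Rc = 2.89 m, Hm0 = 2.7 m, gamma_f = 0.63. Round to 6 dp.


q = q0 * exp(-2.6 * Rc / (Hm0 * gamma_f))
Exponent = -2.6 * 2.89 / (2.7 * 0.63)
= -2.6 * 2.89 / 1.7010
= -4.417402
exp(-4.417402) = 0.012066
q = 0.116 * 0.012066
q = 0.001400 m^3/s/m

0.001400


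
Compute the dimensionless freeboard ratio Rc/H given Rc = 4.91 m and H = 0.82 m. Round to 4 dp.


Relative freeboard = Rc / H
= 4.91 / 0.82
= 5.9878

5.9878


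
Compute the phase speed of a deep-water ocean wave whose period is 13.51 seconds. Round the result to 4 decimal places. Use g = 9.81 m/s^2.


We use the deep-water celerity formula:
C = g * T / (2 * pi)
C = 9.81 * 13.51 / (2 * 3.14159...)
C = 132.533100 / 6.283185
C = 21.0933 m/s

21.0933


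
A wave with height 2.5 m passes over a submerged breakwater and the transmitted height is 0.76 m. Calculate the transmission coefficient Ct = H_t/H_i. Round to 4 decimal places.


Ct = H_t / H_i
Ct = 0.76 / 2.5
Ct = 0.3040

0.3040


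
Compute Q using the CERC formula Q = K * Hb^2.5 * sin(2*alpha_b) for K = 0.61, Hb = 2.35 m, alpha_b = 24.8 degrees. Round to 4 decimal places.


Q = K * Hb^2.5 * sin(2 * alpha_b)
Hb^2.5 = 2.35^2.5 = 8.465832
sin(2 * 24.8) = sin(49.6) = 0.761538
Q = 0.61 * 8.465832 * 0.761538
Q = 3.9327 m^3/s

3.9327


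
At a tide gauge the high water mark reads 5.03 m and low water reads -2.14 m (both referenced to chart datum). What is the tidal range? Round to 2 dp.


Tidal range = High water - Low water
Tidal range = 5.03 - (-2.14)
Tidal range = 7.17 m

7.17


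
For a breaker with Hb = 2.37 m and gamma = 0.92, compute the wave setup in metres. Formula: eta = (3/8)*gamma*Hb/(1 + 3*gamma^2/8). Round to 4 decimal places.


eta = (3/8) * gamma * Hb / (1 + 3*gamma^2/8)
Numerator = (3/8) * 0.92 * 2.37 = 0.817650
Denominator = 1 + 3*0.92^2/8 = 1 + 0.317400 = 1.317400
eta = 0.817650 / 1.317400
eta = 0.6207 m

0.6207


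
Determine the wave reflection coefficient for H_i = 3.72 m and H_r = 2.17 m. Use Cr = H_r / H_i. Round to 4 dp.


Cr = H_r / H_i
Cr = 2.17 / 3.72
Cr = 0.5833

0.5833


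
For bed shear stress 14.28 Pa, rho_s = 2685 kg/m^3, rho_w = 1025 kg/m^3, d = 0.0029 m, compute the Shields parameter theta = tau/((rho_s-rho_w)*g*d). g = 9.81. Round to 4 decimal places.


theta = tau / ((rho_s - rho_w) * g * d)
rho_s - rho_w = 2685 - 1025 = 1660
Denominator = 1660 * 9.81 * 0.0029 = 47.225340
theta = 14.28 / 47.225340
theta = 0.3024

0.3024


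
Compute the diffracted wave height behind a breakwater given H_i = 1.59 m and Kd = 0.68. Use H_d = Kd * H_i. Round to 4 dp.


H_d = Kd * H_i
H_d = 0.68 * 1.59
H_d = 1.0812 m

1.0812


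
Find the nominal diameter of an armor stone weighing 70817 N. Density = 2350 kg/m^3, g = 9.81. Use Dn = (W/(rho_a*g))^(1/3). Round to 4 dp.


V = W / (rho_a * g)
V = 70817 / (2350 * 9.81)
V = 70817 / 23053.50
V = 3.071855 m^3
Dn = V^(1/3) = 3.071855^(1/3)
Dn = 1.4537 m

1.4537


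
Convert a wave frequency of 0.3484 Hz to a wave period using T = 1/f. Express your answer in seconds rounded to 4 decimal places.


T = 1 / f
T = 1 / 0.3484
T = 2.8703 s

2.8703


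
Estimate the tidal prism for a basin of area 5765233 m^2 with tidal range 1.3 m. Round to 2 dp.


Tidal prism = Area * Tidal range
P = 5765233 * 1.3
P = 7494802.90 m^3

7494802.90


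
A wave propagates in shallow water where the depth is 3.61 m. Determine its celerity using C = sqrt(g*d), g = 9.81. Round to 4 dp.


Using the shallow-water approximation:
C = sqrt(g * d) = sqrt(9.81 * 3.61)
C = sqrt(35.4141)
C = 5.9510 m/s

5.9510


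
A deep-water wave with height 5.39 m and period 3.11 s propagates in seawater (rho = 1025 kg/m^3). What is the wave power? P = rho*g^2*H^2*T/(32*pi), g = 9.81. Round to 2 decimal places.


P = rho * g^2 * H^2 * T / (32 * pi)
P = 1025 * 9.81^2 * 5.39^2 * 3.11 / (32 * pi)
P = 1025 * 96.2361 * 29.0521 * 3.11 / 100.53096
P = 88654.33 W/m

88654.33


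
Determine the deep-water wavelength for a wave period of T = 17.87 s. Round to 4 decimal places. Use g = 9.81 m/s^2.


L0 = g * T^2 / (2 * pi)
L0 = 9.81 * 17.87^2 / (2 * pi)
L0 = 9.81 * 319.3369 / 6.28319
L0 = 3132.6950 / 6.28319
L0 = 498.5839 m

498.5839


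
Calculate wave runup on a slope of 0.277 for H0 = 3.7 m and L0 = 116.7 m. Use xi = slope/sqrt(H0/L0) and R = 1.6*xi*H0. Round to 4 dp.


xi = slope / sqrt(H0/L0)
H0/L0 = 3.7/116.7 = 0.031705
sqrt(0.031705) = 0.178060
xi = 0.277 / 0.178060 = 1.555659
R = 1.6 * xi * H0 = 1.6 * 1.555659 * 3.7
R = 9.2095 m

9.2095


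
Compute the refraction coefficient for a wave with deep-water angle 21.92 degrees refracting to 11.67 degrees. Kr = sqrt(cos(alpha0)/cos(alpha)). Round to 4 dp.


Kr = sqrt(cos(alpha0) / cos(alpha))
cos(21.92) = 0.927706
cos(11.67) = 0.979329
Kr = sqrt(0.927706 / 0.979329)
Kr = sqrt(0.947288)
Kr = 0.9733

0.9733


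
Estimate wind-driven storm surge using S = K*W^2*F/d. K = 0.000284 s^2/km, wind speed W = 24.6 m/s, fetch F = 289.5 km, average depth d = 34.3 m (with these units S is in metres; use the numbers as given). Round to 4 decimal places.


S = K * W^2 * F / d
W^2 = 24.6^2 = 605.16
S = 0.000284 * 605.16 * 289.5 / 34.3
Numerator = 0.000284 * 605.16 * 289.5 = 49.755045
S = 49.755045 / 34.3 = 1.4506 m

1.4506


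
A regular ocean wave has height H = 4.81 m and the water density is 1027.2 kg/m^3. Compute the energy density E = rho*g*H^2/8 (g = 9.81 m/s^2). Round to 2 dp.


E = (1/8) * rho * g * H^2
E = (1/8) * 1027.2 * 9.81 * 4.81^2
E = 0.125 * 1027.2 * 9.81 * 23.1361
E = 29142.32 J/m^2

29142.32


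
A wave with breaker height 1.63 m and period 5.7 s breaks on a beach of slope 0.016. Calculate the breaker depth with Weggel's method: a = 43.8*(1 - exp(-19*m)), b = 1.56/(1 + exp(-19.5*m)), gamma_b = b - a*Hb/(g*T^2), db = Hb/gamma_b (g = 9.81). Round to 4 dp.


a = 43.8 * (1 - exp(-19 * m))
exp(-19 * 0.016) = exp(-0.3040) = 0.737861
a = 43.8 * (1 - 0.737861) = 11.481694
b = 1.56 / (1 + exp(-19.5 * m))
exp(-19.5 * 0.016) = exp(-0.3120) = 0.731982
b = 1.56 / (1 + 0.731982) = 0.900702
Hb / (g * T^2) = 1.63 / (9.81 * 5.7^2) = 1.63 / 318.7269 = 0.00511410
gamma_b = b - a * Hb/(g*T^2) = 0.900702 - 11.481694 * 0.00511410 = 0.841984
db = Hb / gamma_b = 1.63 / 0.841984
db = 1.9359 m

1.9359


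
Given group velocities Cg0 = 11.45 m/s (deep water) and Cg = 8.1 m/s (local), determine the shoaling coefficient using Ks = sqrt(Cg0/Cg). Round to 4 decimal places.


Ks = sqrt(Cg0 / Cg)
Ks = sqrt(11.45 / 8.1)
Ks = sqrt(1.4136)
Ks = 1.1889

1.1889


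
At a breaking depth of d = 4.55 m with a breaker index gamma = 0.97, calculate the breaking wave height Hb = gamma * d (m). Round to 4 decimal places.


Hb = gamma * d
Hb = 0.97 * 4.55
Hb = 4.4135 m

4.4135


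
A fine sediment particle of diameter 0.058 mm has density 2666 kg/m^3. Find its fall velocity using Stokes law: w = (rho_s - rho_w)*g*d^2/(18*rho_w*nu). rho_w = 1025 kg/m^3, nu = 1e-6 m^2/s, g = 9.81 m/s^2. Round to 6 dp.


w = (rho_s - rho_w) * g * d^2 / (18 * rho_w * nu)
d = 0.058 mm = 0.000058 m
rho_s - rho_w = 2666 - 1025 = 1641
Numerator = 1641 * 9.81 * (0.000058)^2 = 0.000054154378
Denominator = 18 * 1025 * 1e-6 = 0.018450
w = 0.002935 m/s

0.002935


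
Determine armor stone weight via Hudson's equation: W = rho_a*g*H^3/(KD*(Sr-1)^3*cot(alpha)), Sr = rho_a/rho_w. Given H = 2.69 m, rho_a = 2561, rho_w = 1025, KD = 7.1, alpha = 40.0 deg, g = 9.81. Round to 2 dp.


Sr = rho_a / rho_w = 2561 / 1025 = 2.498537
(Sr - 1) = 1.498537
(Sr - 1)^3 = 3.365132
cot(40.0) = 1 / tan(40.0) = 1 / 0.839100 = 1.191754
Numerator = 2561 * 9.81 * 2.69^3 = 489029.9141
Denominator = 7.1 * 3.365132 * 1.191754 = 28.473894
W = 489029.9141 / 28.473894
W = 17174.68 N

17174.68


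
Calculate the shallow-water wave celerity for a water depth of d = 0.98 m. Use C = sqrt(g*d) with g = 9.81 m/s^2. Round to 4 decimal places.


Using the shallow-water approximation:
C = sqrt(g * d) = sqrt(9.81 * 0.98)
C = sqrt(9.6138)
C = 3.1006 m/s

3.1006


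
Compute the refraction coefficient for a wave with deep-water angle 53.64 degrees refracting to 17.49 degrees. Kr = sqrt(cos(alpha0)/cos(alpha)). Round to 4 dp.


Kr = sqrt(cos(alpha0) / cos(alpha))
cos(53.64) = 0.592857
cos(17.49) = 0.953769
Kr = sqrt(0.592857 / 0.953769)
Kr = sqrt(0.621593)
Kr = 0.7884

0.7884


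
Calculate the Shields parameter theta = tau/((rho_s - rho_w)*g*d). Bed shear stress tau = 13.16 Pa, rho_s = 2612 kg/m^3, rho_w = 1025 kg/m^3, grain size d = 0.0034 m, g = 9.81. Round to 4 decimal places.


theta = tau / ((rho_s - rho_w) * g * d)
rho_s - rho_w = 2612 - 1025 = 1587
Denominator = 1587 * 9.81 * 0.0034 = 52.932798
theta = 13.16 / 52.932798
theta = 0.2486

0.2486


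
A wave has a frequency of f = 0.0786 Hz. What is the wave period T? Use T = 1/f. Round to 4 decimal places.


T = 1 / f
T = 1 / 0.0786
T = 12.7226 s

12.7226


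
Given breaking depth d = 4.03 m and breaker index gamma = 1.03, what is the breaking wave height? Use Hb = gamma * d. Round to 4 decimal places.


Hb = gamma * d
Hb = 1.03 * 4.03
Hb = 4.1509 m

4.1509


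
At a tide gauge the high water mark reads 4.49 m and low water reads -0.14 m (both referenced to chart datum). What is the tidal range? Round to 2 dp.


Tidal range = High water - Low water
Tidal range = 4.49 - (-0.14)
Tidal range = 4.63 m

4.63


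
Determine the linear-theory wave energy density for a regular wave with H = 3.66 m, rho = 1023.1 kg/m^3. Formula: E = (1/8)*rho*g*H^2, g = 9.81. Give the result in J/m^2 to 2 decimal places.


E = (1/8) * rho * g * H^2
E = (1/8) * 1023.1 * 9.81 * 3.66^2
E = 0.125 * 1023.1 * 9.81 * 13.3956
E = 16805.80 J/m^2

16805.80


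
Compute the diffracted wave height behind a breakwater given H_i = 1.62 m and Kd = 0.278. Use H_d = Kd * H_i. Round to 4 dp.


H_d = Kd * H_i
H_d = 0.278 * 1.62
H_d = 0.4504 m

0.4504


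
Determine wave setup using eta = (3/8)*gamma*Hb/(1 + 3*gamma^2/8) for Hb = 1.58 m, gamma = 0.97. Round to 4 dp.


eta = (3/8) * gamma * Hb / (1 + 3*gamma^2/8)
Numerator = (3/8) * 0.97 * 1.58 = 0.574725
Denominator = 1 + 3*0.97^2/8 = 1 + 0.352838 = 1.352838
eta = 0.574725 / 1.352838
eta = 0.4248 m

0.4248


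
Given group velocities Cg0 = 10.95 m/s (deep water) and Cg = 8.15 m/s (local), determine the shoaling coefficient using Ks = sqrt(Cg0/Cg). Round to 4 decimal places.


Ks = sqrt(Cg0 / Cg)
Ks = sqrt(10.95 / 8.15)
Ks = sqrt(1.3436)
Ks = 1.1591

1.1591


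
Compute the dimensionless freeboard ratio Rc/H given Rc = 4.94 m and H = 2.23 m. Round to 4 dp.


Relative freeboard = Rc / H
= 4.94 / 2.23
= 2.2152

2.2152


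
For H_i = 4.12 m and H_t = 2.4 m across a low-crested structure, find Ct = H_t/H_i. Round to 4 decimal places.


Ct = H_t / H_i
Ct = 2.4 / 4.12
Ct = 0.5825

0.5825


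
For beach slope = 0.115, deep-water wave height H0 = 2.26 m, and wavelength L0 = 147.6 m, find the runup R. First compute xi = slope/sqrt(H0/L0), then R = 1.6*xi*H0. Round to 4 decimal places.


xi = slope / sqrt(H0/L0)
H0/L0 = 2.26/147.6 = 0.015312
sqrt(0.015312) = 0.123740
xi = 0.115 / 0.123740 = 0.929366
R = 1.6 * xi * H0 = 1.6 * 0.929366 * 2.26
R = 3.3606 m

3.3606


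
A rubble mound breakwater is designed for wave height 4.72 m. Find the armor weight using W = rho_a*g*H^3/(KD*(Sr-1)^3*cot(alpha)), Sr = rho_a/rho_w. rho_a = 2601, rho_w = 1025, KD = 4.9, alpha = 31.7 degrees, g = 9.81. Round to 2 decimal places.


Sr = rho_a / rho_w = 2601 / 1025 = 2.537561
(Sr - 1) = 1.537561
(Sr - 1)^3 = 3.634938
cot(31.7) = 1 / tan(31.7) = 1 / 0.617613 = 1.619138
Numerator = 2601 * 9.81 * 4.72^3 = 2683090.7095
Denominator = 4.9 * 3.634938 * 1.619138 = 28.838787
W = 2683090.7095 / 28.838787
W = 93037.57 N

93037.57


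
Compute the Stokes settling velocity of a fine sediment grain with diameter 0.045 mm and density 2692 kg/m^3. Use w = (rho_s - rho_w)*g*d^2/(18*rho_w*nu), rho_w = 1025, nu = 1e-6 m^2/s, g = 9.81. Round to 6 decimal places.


w = (rho_s - rho_w) * g * d^2 / (18 * rho_w * nu)
d = 0.045 mm = 0.000045 m
rho_s - rho_w = 2692 - 1025 = 1667
Numerator = 1667 * 9.81 * (0.000045)^2 = 0.000033115372
Denominator = 18 * 1025 * 1e-6 = 0.018450
w = 0.001795 m/s

0.001795


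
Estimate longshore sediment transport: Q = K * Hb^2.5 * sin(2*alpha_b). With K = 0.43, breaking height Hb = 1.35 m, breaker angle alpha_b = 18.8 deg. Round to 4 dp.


Q = K * Hb^2.5 * sin(2 * alpha_b)
Hb^2.5 = 1.35^2.5 = 2.117554
sin(2 * 18.8) = sin(37.6) = 0.610145
Q = 0.43 * 2.117554 * 0.610145
Q = 0.5556 m^3/s

0.5556


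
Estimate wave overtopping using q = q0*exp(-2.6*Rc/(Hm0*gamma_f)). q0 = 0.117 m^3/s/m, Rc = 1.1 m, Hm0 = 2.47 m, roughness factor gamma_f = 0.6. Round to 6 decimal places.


q = q0 * exp(-2.6 * Rc / (Hm0 * gamma_f))
Exponent = -2.6 * 1.1 / (2.47 * 0.6)
= -2.6 * 1.1 / 1.4820
= -1.929825
exp(-1.929825) = 0.145174
q = 0.117 * 0.145174
q = 0.016985 m^3/s/m

0.016985


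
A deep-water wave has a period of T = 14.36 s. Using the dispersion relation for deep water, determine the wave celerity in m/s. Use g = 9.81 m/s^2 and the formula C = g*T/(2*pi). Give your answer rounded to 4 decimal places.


We use the deep-water celerity formula:
C = g * T / (2 * pi)
C = 9.81 * 14.36 / (2 * 3.14159...)
C = 140.871600 / 6.283185
C = 22.4204 m/s

22.4204


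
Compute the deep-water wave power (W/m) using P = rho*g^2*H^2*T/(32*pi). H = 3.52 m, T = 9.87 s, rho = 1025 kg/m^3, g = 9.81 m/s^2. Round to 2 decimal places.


P = rho * g^2 * H^2 * T / (32 * pi)
P = 1025 * 9.81^2 * 3.52^2 * 9.87 / (32 * pi)
P = 1025 * 96.2361 * 12.3904 * 9.87 / 100.53096
P = 119995.38 W/m

119995.38


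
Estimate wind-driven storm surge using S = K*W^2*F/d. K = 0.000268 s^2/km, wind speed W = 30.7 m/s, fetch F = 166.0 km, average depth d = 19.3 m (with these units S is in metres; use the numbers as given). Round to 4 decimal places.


S = K * W^2 * F / d
W^2 = 30.7^2 = 942.49
S = 0.000268 * 942.49 * 166.0 / 19.3
Numerator = 0.000268 * 942.49 * 166.0 = 41.929495
S = 41.929495 / 19.3 = 2.1725 m

2.1725


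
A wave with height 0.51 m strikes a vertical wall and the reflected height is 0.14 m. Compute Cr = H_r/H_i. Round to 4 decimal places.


Cr = H_r / H_i
Cr = 0.14 / 0.51
Cr = 0.2745

0.2745


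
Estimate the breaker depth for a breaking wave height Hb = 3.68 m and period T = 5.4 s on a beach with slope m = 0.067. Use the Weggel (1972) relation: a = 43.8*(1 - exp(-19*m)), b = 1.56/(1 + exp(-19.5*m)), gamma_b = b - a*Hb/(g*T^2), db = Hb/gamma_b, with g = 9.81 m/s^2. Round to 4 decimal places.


a = 43.8 * (1 - exp(-19 * m))
exp(-19 * 0.067) = exp(-1.2730) = 0.279990
a = 43.8 * (1 - 0.279990) = 31.536421
b = 1.56 / (1 + exp(-19.5 * m))
exp(-19.5 * 0.067) = exp(-1.3065) = 0.270766
b = 1.56 / (1 + 0.270766) = 1.227606
Hb / (g * T^2) = 3.68 / (9.81 * 5.4^2) = 3.68 / 286.0596 = 0.01286445
gamma_b = b - a * Hb/(g*T^2) = 1.227606 - 31.536421 * 0.01286445 = 0.821907
db = Hb / gamma_b = 3.68 / 0.821907
db = 4.4774 m

4.4774


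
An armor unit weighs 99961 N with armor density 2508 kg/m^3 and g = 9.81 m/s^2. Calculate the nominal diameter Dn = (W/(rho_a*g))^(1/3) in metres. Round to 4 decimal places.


V = W / (rho_a * g)
V = 99961 / (2508 * 9.81)
V = 99961 / 24603.48
V = 4.062881 m^3
Dn = V^(1/3) = 4.062881^(1/3)
Dn = 1.5957 m

1.5957


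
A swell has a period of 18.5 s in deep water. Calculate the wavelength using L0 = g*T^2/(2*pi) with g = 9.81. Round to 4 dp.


L0 = g * T^2 / (2 * pi)
L0 = 9.81 * 18.5^2 / (2 * pi)
L0 = 9.81 * 342.2500 / 6.28319
L0 = 3357.4725 / 6.28319
L0 = 534.3583 m

534.3583


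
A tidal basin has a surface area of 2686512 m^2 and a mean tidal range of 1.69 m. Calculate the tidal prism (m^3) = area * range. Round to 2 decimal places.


Tidal prism = Area * Tidal range
P = 2686512 * 1.69
P = 4540205.28 m^3

4540205.28


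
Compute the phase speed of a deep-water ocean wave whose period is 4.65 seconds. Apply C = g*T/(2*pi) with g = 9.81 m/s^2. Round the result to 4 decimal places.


We use the deep-water celerity formula:
C = g * T / (2 * pi)
C = 9.81 * 4.65 / (2 * 3.14159...)
C = 45.616500 / 6.283185
C = 7.2601 m/s

7.2601


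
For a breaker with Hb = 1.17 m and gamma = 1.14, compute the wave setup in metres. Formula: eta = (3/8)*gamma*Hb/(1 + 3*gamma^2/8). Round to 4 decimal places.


eta = (3/8) * gamma * Hb / (1 + 3*gamma^2/8)
Numerator = (3/8) * 1.14 * 1.17 = 0.500175
Denominator = 1 + 3*1.14^2/8 = 1 + 0.487350 = 1.487350
eta = 0.500175 / 1.487350
eta = 0.3363 m

0.3363


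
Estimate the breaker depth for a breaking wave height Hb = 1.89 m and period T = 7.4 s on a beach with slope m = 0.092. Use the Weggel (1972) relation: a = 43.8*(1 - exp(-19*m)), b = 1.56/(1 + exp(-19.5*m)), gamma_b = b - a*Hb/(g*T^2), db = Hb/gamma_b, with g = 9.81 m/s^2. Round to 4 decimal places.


a = 43.8 * (1 - exp(-19 * m))
exp(-19 * 0.092) = exp(-1.7480) = 0.174122
a = 43.8 * (1 - 0.174122) = 36.173463
b = 1.56 / (1 + exp(-19.5 * m))
exp(-19.5 * 0.092) = exp(-1.7940) = 0.166294
b = 1.56 / (1 + 0.166294) = 1.337571
Hb / (g * T^2) = 1.89 / (9.81 * 7.4^2) = 1.89 / 537.1956 = 0.00351827
gamma_b = b - a * Hb/(g*T^2) = 1.337571 - 36.173463 * 0.00351827 = 1.210302
db = Hb / gamma_b = 1.89 / 1.210302
db = 1.5616 m

1.5616


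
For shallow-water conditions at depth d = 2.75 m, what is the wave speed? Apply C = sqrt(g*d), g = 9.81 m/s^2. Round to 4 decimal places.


Using the shallow-water approximation:
C = sqrt(g * d) = sqrt(9.81 * 2.75)
C = sqrt(26.9775)
C = 5.1940 m/s

5.1940


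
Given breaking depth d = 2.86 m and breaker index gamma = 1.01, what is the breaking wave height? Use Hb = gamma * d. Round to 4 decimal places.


Hb = gamma * d
Hb = 1.01 * 2.86
Hb = 2.8886 m

2.8886


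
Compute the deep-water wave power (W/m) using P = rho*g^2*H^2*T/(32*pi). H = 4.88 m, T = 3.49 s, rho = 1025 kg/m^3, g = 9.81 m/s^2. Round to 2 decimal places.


P = rho * g^2 * H^2 * T / (32 * pi)
P = 1025 * 9.81^2 * 4.88^2 * 3.49 / (32 * pi)
P = 1025 * 96.2361 * 23.8144 * 3.49 / 100.53096
P = 81550.59 W/m

81550.59


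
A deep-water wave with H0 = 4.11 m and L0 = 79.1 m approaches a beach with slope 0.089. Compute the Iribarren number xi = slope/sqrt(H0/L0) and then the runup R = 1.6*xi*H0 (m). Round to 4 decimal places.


xi = slope / sqrt(H0/L0)
H0/L0 = 4.11/79.1 = 0.051960
sqrt(0.051960) = 0.227946
xi = 0.089 / 0.227946 = 0.390443
R = 1.6 * xi * H0 = 1.6 * 0.390443 * 4.11
R = 2.5676 m

2.5676


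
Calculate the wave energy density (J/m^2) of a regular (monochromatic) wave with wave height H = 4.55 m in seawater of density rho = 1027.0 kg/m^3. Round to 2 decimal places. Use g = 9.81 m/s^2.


E = (1/8) * rho * g * H^2
E = (1/8) * 1027.0 * 9.81 * 4.55^2
E = 0.125 * 1027.0 * 9.81 * 20.7025
E = 26071.87 J/m^2

26071.87


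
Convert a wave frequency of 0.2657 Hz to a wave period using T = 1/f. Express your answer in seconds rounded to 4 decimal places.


T = 1 / f
T = 1 / 0.2657
T = 3.7636 s

3.7636


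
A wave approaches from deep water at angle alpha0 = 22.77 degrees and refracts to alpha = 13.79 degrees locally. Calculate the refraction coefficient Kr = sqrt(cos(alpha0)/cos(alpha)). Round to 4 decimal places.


Kr = sqrt(cos(alpha0) / cos(alpha))
cos(22.77) = 0.922066
cos(13.79) = 0.971176
Kr = sqrt(0.922066 / 0.971176)
Kr = sqrt(0.949432)
Kr = 0.9744

0.9744


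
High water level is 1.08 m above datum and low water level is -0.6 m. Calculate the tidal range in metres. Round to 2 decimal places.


Tidal range = High water - Low water
Tidal range = 1.08 - (-0.6)
Tidal range = 1.68 m

1.68


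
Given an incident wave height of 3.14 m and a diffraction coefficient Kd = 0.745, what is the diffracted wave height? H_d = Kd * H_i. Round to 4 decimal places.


H_d = Kd * H_i
H_d = 0.745 * 3.14
H_d = 2.3393 m

2.3393


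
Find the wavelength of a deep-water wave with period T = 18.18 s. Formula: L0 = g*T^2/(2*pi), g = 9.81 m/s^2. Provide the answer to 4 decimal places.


L0 = g * T^2 / (2 * pi)
L0 = 9.81 * 18.18^2 / (2 * pi)
L0 = 9.81 * 330.5124 / 6.28319
L0 = 3242.3266 / 6.28319
L0 = 516.0323 m

516.0323


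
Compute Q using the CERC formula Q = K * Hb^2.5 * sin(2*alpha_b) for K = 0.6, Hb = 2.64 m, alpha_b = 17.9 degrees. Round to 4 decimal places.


Q = K * Hb^2.5 * sin(2 * alpha_b)
Hb^2.5 = 2.64^2.5 = 11.324260
sin(2 * 17.9) = sin(35.8) = 0.584958
Q = 0.6 * 11.324260 * 0.584958
Q = 3.9745 m^3/s

3.9745


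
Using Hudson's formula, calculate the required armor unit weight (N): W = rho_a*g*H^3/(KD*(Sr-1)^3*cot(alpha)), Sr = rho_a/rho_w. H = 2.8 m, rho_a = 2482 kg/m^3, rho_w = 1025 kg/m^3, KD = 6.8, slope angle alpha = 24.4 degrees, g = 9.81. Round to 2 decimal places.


Sr = rho_a / rho_w = 2482 / 1025 = 2.421463
(Sr - 1) = 1.421463
(Sr - 1)^3 = 2.872150
cot(24.4) = 1 / tan(24.4) = 1 / 0.453620 = 2.204488
Numerator = 2482 * 9.81 * 2.8^3 = 534496.5158
Denominator = 6.8 * 2.872150 * 2.204488 = 43.055007
W = 534496.5158 / 43.055007
W = 12414.27 N

12414.27


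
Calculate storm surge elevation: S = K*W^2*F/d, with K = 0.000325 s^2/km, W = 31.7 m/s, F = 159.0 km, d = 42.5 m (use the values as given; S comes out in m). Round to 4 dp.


S = K * W^2 * F / d
W^2 = 31.7^2 = 1004.89
S = 0.000325 * 1004.89 * 159.0 / 42.5
Numerator = 0.000325 * 1004.89 * 159.0 = 51.927691
S = 51.927691 / 42.5 = 1.2218 m

1.2218


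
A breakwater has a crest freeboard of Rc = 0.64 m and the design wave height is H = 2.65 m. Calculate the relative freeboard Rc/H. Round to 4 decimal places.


Relative freeboard = Rc / H
= 0.64 / 2.65
= 0.2415

0.2415


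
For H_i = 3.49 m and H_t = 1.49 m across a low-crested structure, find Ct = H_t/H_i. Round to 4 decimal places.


Ct = H_t / H_i
Ct = 1.49 / 3.49
Ct = 0.4269

0.4269


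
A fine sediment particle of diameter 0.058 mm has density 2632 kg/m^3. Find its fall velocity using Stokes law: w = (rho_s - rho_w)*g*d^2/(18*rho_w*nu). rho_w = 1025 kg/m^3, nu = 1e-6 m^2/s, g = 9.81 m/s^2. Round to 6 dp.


w = (rho_s - rho_w) * g * d^2 / (18 * rho_w * nu)
d = 0.058 mm = 0.000058 m
rho_s - rho_w = 2632 - 1025 = 1607
Numerator = 1607 * 9.81 * (0.000058)^2 = 0.000053032350
Denominator = 18 * 1025 * 1e-6 = 0.018450
w = 0.002874 m/s

0.002874
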